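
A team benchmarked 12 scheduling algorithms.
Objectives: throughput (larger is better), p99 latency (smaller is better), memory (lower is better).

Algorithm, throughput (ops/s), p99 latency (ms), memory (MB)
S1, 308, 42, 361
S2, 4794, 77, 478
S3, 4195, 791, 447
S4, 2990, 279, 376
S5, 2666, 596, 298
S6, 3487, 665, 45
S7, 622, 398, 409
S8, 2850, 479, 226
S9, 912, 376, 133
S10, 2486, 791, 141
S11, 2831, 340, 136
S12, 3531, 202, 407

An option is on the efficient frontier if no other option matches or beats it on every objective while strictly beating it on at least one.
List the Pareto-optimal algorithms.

S1, S2, S3, S4, S6, S8, S9, S11, S12

S1: not dominated (best p99 latency).
S2: not dominated (best throughput).
S3: not dominated.
S4: not dominated.
S5: dominated by S8 (throughput 2850≥2666, p99 latency 479≤596, memory 226≤298).
S6: not dominated (best memory).
S7: dominated by S4 (throughput 2990≥622, p99 latency 279≤398, memory 376≤409).
S8: not dominated.
S9: not dominated.
S10: dominated by S6 (throughput 3487≥2486, p99 latency 665≤791, memory 45≤141).
S11: not dominated.
S12: not dominated.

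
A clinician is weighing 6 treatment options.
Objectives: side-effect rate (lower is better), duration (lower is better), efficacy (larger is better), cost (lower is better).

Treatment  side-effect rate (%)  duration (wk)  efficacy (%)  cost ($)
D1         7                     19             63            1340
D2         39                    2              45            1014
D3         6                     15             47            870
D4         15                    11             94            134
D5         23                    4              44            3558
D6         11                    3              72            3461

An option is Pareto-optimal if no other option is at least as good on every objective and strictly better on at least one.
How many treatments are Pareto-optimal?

5

D1: not dominated.
D2: not dominated (best duration).
D3: not dominated (best side-effect rate).
D4: not dominated (best efficacy).
D5: dominated by D6 (side-effect rate 11≤23, duration 3≤4, efficacy 72≥44, cost 3461≤3558).
D6: not dominated.
Pareto-optimal: D1, D2, D3, D4, D6 → 5.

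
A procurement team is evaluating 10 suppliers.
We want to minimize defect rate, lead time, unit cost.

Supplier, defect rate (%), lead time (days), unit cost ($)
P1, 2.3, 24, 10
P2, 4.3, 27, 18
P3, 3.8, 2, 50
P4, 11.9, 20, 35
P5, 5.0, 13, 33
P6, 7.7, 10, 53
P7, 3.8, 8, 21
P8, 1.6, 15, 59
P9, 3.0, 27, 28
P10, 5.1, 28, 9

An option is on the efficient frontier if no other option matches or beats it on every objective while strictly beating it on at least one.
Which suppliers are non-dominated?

P1: not dominated.
P2: dominated by P1 (defect rate 2.3≤4.3, lead time 24≤27, unit cost 10≤18).
P3: not dominated (best lead time).
P4: dominated by P5 (defect rate 5.0≤11.9, lead time 13≤20, unit cost 33≤35).
P5: dominated by P7 (defect rate 3.8≤5.0, lead time 8≤13, unit cost 21≤33).
P6: dominated by P3 (defect rate 3.8≤7.7, lead time 2≤10, unit cost 50≤53).
P7: not dominated.
P8: not dominated (best defect rate).
P9: dominated by P1 (defect rate 2.3≤3.0, lead time 24≤27, unit cost 10≤28).
P10: not dominated (best unit cost).

P1, P3, P7, P8, P10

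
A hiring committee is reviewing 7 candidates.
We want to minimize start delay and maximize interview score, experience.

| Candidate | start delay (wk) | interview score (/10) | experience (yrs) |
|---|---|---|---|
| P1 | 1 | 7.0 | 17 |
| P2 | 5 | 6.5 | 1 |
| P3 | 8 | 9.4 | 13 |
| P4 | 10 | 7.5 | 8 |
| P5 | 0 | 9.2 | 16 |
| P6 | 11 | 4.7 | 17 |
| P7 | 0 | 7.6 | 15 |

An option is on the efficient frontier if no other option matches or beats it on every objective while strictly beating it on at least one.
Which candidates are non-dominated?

P1, P3, P5

P1: not dominated.
P2: dominated by P1 (start delay 1≤5, interview score 7.0≥6.5, experience 17≥1).
P3: not dominated (best interview score).
P4: dominated by P3 (start delay 8≤10, interview score 9.4≥7.5, experience 13≥8).
P5: not dominated.
P6: dominated by P1 (start delay 1≤11, interview score 7.0≥4.7, experience 17≥17).
P7: dominated by P5 (start delay 0≤0, interview score 9.2≥7.6, experience 16≥15).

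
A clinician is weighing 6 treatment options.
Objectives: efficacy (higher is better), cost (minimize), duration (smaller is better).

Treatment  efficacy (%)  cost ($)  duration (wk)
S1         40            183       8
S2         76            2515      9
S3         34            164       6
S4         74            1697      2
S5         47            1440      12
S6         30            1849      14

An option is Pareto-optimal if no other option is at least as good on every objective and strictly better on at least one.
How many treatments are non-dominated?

5

S1: not dominated.
S2: not dominated (best efficacy).
S3: not dominated (best cost).
S4: not dominated (best duration).
S5: not dominated.
S6: dominated by S1 (efficacy 40≥30, cost 183≤1849, duration 8≤14).
Pareto-optimal: S1, S2, S3, S4, S5 → 5.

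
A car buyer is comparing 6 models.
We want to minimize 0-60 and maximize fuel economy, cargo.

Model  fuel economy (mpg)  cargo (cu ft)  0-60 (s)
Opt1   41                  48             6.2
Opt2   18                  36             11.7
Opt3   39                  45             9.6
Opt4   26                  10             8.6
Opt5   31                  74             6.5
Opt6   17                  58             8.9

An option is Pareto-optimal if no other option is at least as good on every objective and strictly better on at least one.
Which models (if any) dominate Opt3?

Opt1

Opt1: fuel economy 41≥39, cargo 48≥45, 0-60 6.2≤9.6 — dominates Opt3.
Others (Opt2, Opt4, Opt5, Opt6) are each worse than Opt3 on at least one objective.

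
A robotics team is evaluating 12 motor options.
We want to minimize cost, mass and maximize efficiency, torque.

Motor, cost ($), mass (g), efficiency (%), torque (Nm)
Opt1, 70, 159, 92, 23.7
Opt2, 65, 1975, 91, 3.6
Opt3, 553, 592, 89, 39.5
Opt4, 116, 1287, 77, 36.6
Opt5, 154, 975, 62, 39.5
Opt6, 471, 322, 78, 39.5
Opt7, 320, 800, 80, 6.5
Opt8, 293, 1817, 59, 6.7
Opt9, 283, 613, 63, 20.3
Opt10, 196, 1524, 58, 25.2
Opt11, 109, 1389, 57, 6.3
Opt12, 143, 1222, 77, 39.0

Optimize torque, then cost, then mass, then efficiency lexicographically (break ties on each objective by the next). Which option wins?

Opt5

First maximize torque: best is 39.5, kept {Opt3, Opt5, Opt6}.
Then minimize cost: best is 154, kept {Opt5}.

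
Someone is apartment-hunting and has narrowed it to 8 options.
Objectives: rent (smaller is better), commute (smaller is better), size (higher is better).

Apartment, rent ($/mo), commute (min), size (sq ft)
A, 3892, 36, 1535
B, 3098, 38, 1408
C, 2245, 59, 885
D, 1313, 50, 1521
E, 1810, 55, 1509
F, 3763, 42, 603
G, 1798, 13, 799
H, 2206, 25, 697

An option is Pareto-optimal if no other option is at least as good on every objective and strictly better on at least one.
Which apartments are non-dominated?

A: not dominated (best size).
B: not dominated.
C: dominated by D (rent 1313≤2245, commute 50≤59, size 1521≥885).
D: not dominated (best rent).
E: dominated by D (rent 1313≤1810, commute 50≤55, size 1521≥1509).
F: dominated by B (rent 3098≤3763, commute 38≤42, size 1408≥603).
G: not dominated (best commute).
H: dominated by G (rent 1798≤2206, commute 13≤25, size 799≥697).

A, B, D, G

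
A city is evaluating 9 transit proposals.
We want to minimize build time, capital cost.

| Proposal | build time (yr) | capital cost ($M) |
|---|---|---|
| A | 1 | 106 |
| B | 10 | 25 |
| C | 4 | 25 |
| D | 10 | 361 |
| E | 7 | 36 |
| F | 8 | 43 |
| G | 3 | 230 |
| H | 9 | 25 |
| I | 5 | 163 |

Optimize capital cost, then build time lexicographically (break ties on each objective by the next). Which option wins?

C

First minimize capital cost: best is 25, kept {B, C, H}.
Then minimize build time: best is 4, kept {C}.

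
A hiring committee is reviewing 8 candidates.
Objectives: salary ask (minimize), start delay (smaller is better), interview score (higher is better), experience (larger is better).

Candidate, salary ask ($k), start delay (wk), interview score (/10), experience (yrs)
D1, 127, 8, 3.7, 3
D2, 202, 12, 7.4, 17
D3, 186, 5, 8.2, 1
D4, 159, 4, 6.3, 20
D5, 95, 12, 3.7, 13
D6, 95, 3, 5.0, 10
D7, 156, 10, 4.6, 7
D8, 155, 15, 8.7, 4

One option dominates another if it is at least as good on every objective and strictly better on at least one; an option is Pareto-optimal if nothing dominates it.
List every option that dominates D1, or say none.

D6

D6: salary ask 95≤127, start delay 3≤8, interview score 5.0≥3.7, experience 10≥3 — dominates D1.
Others (D2, D3, D4, D5, D7, D8) are each worse than D1 on at least one objective.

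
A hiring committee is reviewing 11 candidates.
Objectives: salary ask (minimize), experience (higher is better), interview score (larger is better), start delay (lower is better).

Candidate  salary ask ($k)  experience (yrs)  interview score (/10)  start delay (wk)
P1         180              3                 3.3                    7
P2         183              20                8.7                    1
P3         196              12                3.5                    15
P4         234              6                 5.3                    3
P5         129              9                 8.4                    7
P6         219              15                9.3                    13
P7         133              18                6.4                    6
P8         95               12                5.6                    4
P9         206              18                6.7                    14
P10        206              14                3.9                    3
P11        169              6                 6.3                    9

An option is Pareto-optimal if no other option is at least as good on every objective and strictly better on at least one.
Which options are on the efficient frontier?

P1: dominated by P5 (salary ask 129≤180, experience 9≥3, interview score 8.4≥3.3, start delay 7≤7).
P2: not dominated (best experience).
P3: dominated by P2 (salary ask 183≤196, experience 20≥12, interview score 8.7≥3.5, start delay 1≤15).
P4: dominated by P2 (salary ask 183≤234, experience 20≥6, interview score 8.7≥5.3, start delay 1≤3).
P5: not dominated.
P6: not dominated (best interview score).
P7: not dominated.
P8: not dominated (best salary ask).
P9: dominated by P2 (salary ask 183≤206, experience 20≥18, interview score 8.7≥6.7, start delay 1≤14).
P10: dominated by P2 (salary ask 183≤206, experience 20≥14, interview score 8.7≥3.9, start delay 1≤3).
P11: dominated by P5 (salary ask 129≤169, experience 9≥6, interview score 8.4≥6.3, start delay 7≤9).

P2, P5, P6, P7, P8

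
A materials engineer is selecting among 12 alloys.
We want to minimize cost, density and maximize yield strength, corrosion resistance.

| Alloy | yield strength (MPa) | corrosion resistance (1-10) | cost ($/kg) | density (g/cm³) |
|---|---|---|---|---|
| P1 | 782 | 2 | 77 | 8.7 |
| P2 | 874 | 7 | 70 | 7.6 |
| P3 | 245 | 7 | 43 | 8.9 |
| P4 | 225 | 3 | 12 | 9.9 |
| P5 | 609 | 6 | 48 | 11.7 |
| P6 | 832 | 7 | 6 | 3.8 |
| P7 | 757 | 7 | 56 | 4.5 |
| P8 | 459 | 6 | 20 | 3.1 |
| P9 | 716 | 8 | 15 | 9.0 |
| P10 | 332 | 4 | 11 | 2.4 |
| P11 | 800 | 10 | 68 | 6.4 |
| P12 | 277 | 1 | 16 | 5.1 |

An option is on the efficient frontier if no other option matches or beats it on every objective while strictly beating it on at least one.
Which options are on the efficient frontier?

P2, P6, P8, P9, P10, P11

P1: dominated by P2 (yield strength 874≥782, corrosion resistance 7≥2, cost 70≤77, density 7.6≤8.7).
P2: not dominated (best yield strength).
P3: dominated by P6 (yield strength 832≥245, corrosion resistance 7≥7, cost 6≤43, density 3.8≤8.9).
P4: dominated by P6 (yield strength 832≥225, corrosion resistance 7≥3, cost 6≤12, density 3.8≤9.9).
P5: dominated by P6 (yield strength 832≥609, corrosion resistance 7≥6, cost 6≤48, density 3.8≤11.7).
P6: not dominated (best cost).
P7: dominated by P6 (yield strength 832≥757, corrosion resistance 7≥7, cost 6≤56, density 3.8≤4.5).
P8: not dominated.
P9: not dominated.
P10: not dominated (best density).
P11: not dominated (best corrosion resistance).
P12: dominated by P6 (yield strength 832≥277, corrosion resistance 7≥1, cost 6≤16, density 3.8≤5.1).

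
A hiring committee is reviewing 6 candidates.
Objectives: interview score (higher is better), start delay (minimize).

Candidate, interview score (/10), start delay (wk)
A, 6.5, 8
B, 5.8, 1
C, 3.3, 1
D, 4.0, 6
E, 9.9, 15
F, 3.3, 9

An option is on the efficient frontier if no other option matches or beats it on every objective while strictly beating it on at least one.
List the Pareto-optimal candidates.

A: not dominated.
B: not dominated.
C: dominated by B (interview score 5.8≥3.3, start delay 1≤1).
D: dominated by B (interview score 5.8≥4.0, start delay 1≤6).
E: not dominated (best interview score).
F: dominated by A (interview score 6.5≥3.3, start delay 8≤9).

A, B, E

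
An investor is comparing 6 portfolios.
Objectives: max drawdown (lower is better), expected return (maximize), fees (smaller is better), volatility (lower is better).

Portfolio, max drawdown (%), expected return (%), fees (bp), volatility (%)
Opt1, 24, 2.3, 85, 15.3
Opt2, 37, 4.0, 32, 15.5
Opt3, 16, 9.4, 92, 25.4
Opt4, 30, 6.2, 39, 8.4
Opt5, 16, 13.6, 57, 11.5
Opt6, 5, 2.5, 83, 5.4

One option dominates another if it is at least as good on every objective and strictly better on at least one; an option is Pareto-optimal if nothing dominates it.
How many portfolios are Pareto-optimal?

4

Opt1: dominated by Opt5 (max drawdown 16≤24, expected return 13.6≥2.3, fees 57≤85, volatility 11.5≤15.3).
Opt2: not dominated (best fees).
Opt3: dominated by Opt5 (max drawdown 16≤16, expected return 13.6≥9.4, fees 57≤92, volatility 11.5≤25.4).
Opt4: not dominated.
Opt5: not dominated (best expected return).
Opt6: not dominated (best max drawdown).
Pareto-optimal: Opt2, Opt4, Opt5, Opt6 → 4.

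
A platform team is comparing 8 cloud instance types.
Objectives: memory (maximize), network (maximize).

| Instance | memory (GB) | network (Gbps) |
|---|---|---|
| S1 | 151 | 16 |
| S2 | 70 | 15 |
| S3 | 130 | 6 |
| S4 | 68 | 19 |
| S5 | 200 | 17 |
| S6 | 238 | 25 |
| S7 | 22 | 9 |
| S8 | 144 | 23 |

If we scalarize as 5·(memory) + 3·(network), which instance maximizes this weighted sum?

S6

S1: 5·151 + 3·16 = 803
S2: 5·70 + 3·15 = 395
S3: 5·130 + 3·6 = 668
S4: 5·68 + 3·19 = 397
S5: 5·200 + 3·17 = 1051
S6: 5·238 + 3·25 = 1265
S7: 5·22 + 3·9 = 137
S8: 5·144 + 3·23 = 789
Highest: S6 at 1265.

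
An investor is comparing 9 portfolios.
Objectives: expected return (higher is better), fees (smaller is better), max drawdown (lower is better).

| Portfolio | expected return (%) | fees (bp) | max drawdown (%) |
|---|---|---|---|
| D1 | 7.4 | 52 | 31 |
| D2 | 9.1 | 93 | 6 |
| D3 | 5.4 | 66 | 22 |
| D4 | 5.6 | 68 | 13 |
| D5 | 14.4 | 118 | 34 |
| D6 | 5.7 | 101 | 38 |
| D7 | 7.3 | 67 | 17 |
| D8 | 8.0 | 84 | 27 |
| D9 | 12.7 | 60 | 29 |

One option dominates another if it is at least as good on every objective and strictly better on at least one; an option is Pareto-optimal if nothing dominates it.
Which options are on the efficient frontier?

D1, D2, D3, D4, D5, D7, D8, D9

D1: not dominated (best fees).
D2: not dominated (best max drawdown).
D3: not dominated.
D4: not dominated.
D5: not dominated (best expected return).
D6: dominated by D1 (expected return 7.4≥5.7, fees 52≤101, max drawdown 31≤38).
D7: not dominated.
D8: not dominated.
D9: not dominated.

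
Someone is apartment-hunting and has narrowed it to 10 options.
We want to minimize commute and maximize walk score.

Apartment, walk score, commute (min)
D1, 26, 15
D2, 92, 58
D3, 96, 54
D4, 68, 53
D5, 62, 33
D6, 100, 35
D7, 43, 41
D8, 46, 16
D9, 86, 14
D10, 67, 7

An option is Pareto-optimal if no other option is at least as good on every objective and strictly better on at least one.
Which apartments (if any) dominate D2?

D3, D6

D3: walk score 96≥92, commute 54≤58 — dominates D2.
D6: walk score 100≥92, commute 35≤58 — dominates D2.
Others (D1, D4, D5, D7, D8, D9, D10) are each worse than D2 on at least one objective.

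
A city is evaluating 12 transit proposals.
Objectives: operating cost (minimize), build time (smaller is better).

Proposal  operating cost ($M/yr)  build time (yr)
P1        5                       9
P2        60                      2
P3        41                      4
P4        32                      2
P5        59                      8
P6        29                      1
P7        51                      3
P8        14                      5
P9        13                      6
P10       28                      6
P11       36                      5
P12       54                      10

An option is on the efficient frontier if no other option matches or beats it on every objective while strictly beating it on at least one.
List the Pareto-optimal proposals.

P1: not dominated (best operating cost).
P2: dominated by P4 (operating cost 32≤60, build time 2≤2).
P3: dominated by P4 (operating cost 32≤41, build time 2≤4).
P4: dominated by P6 (operating cost 29≤32, build time 1≤2).
P5: dominated by P3 (operating cost 41≤59, build time 4≤8).
P6: not dominated (best build time).
P7: dominated by P4 (operating cost 32≤51, build time 2≤3).
P8: not dominated.
P9: not dominated.
P10: dominated by P8 (operating cost 14≤28, build time 5≤6).
P11: dominated by P4 (operating cost 32≤36, build time 2≤5).
P12: dominated by P1 (operating cost 5≤54, build time 9≤10).

P1, P6, P8, P9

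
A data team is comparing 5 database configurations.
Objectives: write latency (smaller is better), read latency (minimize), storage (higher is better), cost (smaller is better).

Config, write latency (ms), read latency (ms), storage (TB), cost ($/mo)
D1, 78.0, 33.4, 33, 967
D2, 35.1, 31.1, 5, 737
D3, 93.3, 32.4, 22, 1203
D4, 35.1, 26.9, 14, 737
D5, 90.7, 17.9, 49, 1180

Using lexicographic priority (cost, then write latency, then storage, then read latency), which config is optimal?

First minimize cost: best is 737, kept {D2, D4}.
Then minimize write latency: best is 35.1, kept {D2, D4}.
Then maximize storage: best is 14, kept {D4}.

D4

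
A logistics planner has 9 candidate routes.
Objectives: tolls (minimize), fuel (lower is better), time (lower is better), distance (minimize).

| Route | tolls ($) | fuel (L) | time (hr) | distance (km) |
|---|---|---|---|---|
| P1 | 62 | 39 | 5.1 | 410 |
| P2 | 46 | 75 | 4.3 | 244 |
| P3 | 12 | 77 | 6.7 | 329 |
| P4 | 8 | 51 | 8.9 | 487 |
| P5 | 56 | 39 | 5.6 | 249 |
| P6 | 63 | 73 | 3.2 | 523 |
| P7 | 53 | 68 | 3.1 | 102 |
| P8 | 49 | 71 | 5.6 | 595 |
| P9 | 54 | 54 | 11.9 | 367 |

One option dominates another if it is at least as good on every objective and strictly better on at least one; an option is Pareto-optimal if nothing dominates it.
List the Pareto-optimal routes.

P1: not dominated.
P2: not dominated.
P3: not dominated.
P4: not dominated (best tolls).
P5: not dominated.
P6: dominated by P7 (tolls 53≤63, fuel 68≤73, time 3.1≤3.2, distance 102≤523).
P7: not dominated (best time).
P8: not dominated.
P9: not dominated.

P1, P2, P3, P4, P5, P7, P8, P9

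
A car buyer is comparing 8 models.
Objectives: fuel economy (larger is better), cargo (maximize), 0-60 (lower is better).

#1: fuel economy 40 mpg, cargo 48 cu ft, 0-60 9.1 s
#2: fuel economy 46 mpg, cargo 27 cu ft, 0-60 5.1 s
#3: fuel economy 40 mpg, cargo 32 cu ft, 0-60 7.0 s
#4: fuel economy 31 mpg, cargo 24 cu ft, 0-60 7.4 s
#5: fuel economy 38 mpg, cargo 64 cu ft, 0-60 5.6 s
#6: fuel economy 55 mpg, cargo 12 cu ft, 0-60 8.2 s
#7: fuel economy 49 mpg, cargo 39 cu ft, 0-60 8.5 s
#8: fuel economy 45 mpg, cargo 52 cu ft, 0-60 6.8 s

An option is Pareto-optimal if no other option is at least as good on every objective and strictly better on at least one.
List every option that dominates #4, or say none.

#2, #3, #5, #8

#2: fuel economy 46≥31, cargo 27≥24, 0-60 5.1≤7.4 — dominates #4.
#3: fuel economy 40≥31, cargo 32≥24, 0-60 7.0≤7.4 — dominates #4.
#5: fuel economy 38≥31, cargo 64≥24, 0-60 5.6≤7.4 — dominates #4.
#8: fuel economy 45≥31, cargo 52≥24, 0-60 6.8≤7.4 — dominates #4.
Others (#1, #6, #7) are each worse than #4 on at least one objective.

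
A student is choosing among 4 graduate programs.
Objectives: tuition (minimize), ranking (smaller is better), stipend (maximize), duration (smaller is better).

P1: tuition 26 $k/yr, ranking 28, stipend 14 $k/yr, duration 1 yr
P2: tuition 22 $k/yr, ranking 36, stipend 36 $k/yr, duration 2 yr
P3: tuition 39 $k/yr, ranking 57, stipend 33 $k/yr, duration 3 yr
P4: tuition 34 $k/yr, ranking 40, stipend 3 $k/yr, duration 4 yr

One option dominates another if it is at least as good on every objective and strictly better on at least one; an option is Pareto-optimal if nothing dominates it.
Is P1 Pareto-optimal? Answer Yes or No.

P2: worse on ranking (36 vs 28).
P3: worse on tuition (39 vs 26).
P4: worse on tuition (34 vs 26).
No option is at least as good as P1 on every objective and strictly better on one.

Yes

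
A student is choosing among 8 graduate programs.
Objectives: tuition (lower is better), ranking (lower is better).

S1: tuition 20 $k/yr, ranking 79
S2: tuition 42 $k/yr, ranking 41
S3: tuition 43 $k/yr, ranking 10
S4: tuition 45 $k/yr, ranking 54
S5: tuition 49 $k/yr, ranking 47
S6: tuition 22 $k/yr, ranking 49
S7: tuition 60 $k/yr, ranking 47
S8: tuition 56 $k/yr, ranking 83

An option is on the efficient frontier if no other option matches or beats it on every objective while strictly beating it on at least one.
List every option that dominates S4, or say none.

S2: tuition 42≤45, ranking 41≤54 — dominates S4.
S3: tuition 43≤45, ranking 10≤54 — dominates S4.
S6: tuition 22≤45, ranking 49≤54 — dominates S4.
Others (S1, S5, S7, S8) are each worse than S4 on at least one objective.

S2, S3, S6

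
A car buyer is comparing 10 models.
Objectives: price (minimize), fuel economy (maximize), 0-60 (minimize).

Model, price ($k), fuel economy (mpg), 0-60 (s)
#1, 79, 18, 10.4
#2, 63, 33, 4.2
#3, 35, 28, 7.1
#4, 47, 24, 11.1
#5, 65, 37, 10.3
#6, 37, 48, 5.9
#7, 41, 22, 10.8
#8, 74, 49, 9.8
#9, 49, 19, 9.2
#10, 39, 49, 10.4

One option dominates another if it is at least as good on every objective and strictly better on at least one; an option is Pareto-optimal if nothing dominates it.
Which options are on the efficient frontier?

#2, #3, #6, #8, #10

#1: dominated by #2 (price 63≤79, fuel economy 33≥18, 0-60 4.2≤10.4).
#2: not dominated (best 0-60).
#3: not dominated (best price).
#4: dominated by #3 (price 35≤47, fuel economy 28≥24, 0-60 7.1≤11.1).
#5: dominated by #6 (price 37≤65, fuel economy 48≥37, 0-60 5.9≤10.3).
#6: not dominated.
#7: dominated by #3 (price 35≤41, fuel economy 28≥22, 0-60 7.1≤10.8).
#8: not dominated.
#9: dominated by #3 (price 35≤49, fuel economy 28≥19, 0-60 7.1≤9.2).
#10: not dominated.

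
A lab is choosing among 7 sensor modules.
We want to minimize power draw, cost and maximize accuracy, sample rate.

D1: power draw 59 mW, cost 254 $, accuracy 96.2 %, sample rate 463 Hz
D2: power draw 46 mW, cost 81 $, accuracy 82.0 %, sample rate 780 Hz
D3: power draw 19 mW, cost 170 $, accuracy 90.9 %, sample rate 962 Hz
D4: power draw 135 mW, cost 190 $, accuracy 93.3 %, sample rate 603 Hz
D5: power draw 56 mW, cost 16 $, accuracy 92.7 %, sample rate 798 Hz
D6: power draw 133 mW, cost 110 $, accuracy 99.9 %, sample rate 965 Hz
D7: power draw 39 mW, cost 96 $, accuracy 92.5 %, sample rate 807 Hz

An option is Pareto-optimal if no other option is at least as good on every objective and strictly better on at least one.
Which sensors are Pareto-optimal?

D1, D2, D3, D5, D6, D7

D1: not dominated.
D2: not dominated.
D3: not dominated (best power draw).
D4: dominated by D6 (power draw 133≤135, cost 110≤190, accuracy 99.9≥93.3, sample rate 965≥603).
D5: not dominated (best cost).
D6: not dominated (best accuracy).
D7: not dominated.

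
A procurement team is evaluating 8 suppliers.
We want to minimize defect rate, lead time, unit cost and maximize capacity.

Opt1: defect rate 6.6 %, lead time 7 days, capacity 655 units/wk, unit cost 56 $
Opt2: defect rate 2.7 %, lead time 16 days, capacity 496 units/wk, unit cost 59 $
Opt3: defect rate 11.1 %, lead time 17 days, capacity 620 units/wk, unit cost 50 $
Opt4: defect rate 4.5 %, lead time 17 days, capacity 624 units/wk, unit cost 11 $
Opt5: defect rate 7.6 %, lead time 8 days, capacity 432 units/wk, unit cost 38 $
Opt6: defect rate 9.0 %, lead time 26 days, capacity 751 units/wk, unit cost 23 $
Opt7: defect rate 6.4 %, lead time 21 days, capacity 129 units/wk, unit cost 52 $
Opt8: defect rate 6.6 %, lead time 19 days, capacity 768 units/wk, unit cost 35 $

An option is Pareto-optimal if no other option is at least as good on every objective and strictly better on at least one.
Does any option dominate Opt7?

Opt4 vs Opt7: defect rate 4.5≤6.4, lead time 17≤21, capacity 624≥129, unit cost 11≤52 — Opt4 is at least as good on every objective and strictly better on at least one, so Opt4 dominates Opt7.

Yes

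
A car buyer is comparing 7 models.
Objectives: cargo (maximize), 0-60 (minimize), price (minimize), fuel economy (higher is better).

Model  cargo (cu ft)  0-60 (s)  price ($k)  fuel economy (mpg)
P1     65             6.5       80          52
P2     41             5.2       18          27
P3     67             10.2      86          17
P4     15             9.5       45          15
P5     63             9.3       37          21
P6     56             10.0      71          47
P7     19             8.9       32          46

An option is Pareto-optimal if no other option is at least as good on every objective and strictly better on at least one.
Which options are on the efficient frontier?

P1, P2, P3, P5, P6, P7

P1: not dominated (best fuel economy).
P2: not dominated (best 0-60).
P3: not dominated (best cargo).
P4: dominated by P2 (cargo 41≥15, 0-60 5.2≤9.5, price 18≤45, fuel economy 27≥15).
P5: not dominated.
P6: not dominated.
P7: not dominated.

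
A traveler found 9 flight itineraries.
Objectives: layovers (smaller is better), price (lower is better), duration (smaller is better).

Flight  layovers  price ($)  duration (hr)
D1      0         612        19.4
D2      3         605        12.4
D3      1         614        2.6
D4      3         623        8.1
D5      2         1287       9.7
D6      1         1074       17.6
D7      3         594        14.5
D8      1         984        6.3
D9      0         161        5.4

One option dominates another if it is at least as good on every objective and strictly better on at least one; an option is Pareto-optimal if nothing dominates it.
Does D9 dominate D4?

D9 vs D4: layovers 0≤3, price 161≤623, duration 5.4≤8.1 — D9 is at least as good on every objective with at least one strict improvement.

Yes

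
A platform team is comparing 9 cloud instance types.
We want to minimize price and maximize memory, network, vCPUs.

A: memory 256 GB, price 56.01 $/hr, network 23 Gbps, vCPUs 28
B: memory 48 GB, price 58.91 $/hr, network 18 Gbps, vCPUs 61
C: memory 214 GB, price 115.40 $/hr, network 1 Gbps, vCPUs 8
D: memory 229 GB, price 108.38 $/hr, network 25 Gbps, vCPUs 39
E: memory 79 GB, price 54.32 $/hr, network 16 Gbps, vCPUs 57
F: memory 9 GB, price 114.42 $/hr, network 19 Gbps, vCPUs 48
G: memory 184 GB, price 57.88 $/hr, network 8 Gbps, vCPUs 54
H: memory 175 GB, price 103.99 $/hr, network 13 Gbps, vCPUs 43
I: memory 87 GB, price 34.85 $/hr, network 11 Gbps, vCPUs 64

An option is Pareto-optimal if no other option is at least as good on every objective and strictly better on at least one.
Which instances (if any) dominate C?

A: memory 256≥214, price 56.01≤115.40, network 23≥1, vCPUs 28≥8 — dominates C.
D: memory 229≥214, price 108.38≤115.40, network 25≥1, vCPUs 39≥8 — dominates C.
Others (B, E, F, G, H, I) are each worse than C on at least one objective.

A, D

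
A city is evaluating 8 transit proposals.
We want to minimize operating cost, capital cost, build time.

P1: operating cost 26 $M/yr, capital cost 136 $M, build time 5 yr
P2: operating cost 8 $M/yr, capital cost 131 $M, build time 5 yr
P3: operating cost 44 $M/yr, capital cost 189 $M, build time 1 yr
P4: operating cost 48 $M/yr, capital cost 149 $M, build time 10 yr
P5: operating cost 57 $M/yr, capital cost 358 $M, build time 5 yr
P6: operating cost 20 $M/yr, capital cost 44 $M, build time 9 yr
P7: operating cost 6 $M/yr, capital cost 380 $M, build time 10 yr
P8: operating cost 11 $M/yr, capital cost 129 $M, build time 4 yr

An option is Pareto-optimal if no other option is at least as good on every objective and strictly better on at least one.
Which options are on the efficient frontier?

P2, P3, P6, P7, P8

P1: dominated by P2 (operating cost 8≤26, capital cost 131≤136, build time 5≤5).
P2: not dominated.
P3: not dominated (best build time).
P4: dominated by P1 (operating cost 26≤48, capital cost 136≤149, build time 5≤10).
P5: dominated by P1 (operating cost 26≤57, capital cost 136≤358, build time 5≤5).
P6: not dominated (best capital cost).
P7: not dominated (best operating cost).
P8: not dominated.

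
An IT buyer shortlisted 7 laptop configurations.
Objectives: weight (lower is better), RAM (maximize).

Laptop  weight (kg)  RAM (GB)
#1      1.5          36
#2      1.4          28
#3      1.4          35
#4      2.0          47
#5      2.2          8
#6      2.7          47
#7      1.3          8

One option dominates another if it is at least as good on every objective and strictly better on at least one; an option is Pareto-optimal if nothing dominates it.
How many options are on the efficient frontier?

#1: not dominated.
#2: dominated by #3 (weight 1.4≤1.4, RAM 35≥28).
#3: not dominated.
#4: not dominated.
#5: dominated by #1 (weight 1.5≤2.2, RAM 36≥8).
#6: dominated by #4 (weight 2.0≤2.7, RAM 47≥47).
#7: not dominated (best weight).
Pareto-optimal: #1, #3, #4, #7 → 4.

4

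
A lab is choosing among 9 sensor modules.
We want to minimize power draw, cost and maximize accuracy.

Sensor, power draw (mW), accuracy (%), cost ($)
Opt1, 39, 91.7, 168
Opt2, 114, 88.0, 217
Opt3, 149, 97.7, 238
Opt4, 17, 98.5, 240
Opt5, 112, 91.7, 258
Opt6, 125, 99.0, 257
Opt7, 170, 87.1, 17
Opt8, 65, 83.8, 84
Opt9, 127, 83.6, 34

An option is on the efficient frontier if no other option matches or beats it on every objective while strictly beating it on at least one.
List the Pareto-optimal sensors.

Opt1, Opt3, Opt4, Opt6, Opt7, Opt8, Opt9

Opt1: not dominated.
Opt2: dominated by Opt1 (power draw 39≤114, accuracy 91.7≥88.0, cost 168≤217).
Opt3: not dominated.
Opt4: not dominated (best power draw).
Opt5: dominated by Opt1 (power draw 39≤112, accuracy 91.7≥91.7, cost 168≤258).
Opt6: not dominated (best accuracy).
Opt7: not dominated (best cost).
Opt8: not dominated.
Opt9: not dominated.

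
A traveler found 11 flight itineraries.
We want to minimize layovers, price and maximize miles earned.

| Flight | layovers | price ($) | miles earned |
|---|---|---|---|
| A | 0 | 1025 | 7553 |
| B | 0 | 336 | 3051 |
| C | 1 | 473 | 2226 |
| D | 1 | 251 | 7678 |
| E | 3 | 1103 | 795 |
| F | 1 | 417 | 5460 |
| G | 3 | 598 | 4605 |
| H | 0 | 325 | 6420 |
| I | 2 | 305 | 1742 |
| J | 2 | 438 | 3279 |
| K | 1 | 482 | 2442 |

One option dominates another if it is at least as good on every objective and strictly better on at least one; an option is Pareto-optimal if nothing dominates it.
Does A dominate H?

A vs H: A is worse on price (1025 vs 325), so it does not dominate H.

No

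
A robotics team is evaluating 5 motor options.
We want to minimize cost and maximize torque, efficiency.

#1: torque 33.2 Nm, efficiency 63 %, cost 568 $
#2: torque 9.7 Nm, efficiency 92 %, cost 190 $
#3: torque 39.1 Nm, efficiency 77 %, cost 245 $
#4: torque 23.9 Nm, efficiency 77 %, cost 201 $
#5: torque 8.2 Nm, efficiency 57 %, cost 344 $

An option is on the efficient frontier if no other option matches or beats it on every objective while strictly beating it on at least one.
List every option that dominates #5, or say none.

#2, #3, #4

#2: torque 9.7≥8.2, efficiency 92≥57, cost 190≤344 — dominates #5.
#3: torque 39.1≥8.2, efficiency 77≥57, cost 245≤344 — dominates #5.
#4: torque 23.9≥8.2, efficiency 77≥57, cost 201≤344 — dominates #5.
Others (#1) are each worse than #5 on at least one objective.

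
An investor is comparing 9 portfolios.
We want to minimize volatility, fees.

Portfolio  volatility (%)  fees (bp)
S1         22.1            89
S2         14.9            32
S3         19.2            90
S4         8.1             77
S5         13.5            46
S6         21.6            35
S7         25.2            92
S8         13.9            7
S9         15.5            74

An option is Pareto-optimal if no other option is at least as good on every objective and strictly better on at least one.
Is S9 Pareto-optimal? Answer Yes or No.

S2 vs S9: volatility 14.9≤15.5, fees 32≤74 — S2 is at least as good on every objective and strictly better on at least one, so S2 dominates S9.

No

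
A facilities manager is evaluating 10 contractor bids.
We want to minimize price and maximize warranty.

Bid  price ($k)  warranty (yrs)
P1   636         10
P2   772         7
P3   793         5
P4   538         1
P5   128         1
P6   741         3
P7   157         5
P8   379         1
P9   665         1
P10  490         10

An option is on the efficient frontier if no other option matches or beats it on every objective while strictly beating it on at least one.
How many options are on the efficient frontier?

3

P1: dominated by P10 (price 490≤636, warranty 10≥10).
P2: dominated by P1 (price 636≤772, warranty 10≥7).
P3: dominated by P1 (price 636≤793, warranty 10≥5).
P4: dominated by P5 (price 128≤538, warranty 1≥1).
P5: not dominated (best price).
P6: dominated by P1 (price 636≤741, warranty 10≥3).
P7: not dominated.
P8: dominated by P5 (price 128≤379, warranty 1≥1).
P9: dominated by P1 (price 636≤665, warranty 10≥1).
P10: not dominated.
Pareto-optimal: P5, P7, P10 → 3.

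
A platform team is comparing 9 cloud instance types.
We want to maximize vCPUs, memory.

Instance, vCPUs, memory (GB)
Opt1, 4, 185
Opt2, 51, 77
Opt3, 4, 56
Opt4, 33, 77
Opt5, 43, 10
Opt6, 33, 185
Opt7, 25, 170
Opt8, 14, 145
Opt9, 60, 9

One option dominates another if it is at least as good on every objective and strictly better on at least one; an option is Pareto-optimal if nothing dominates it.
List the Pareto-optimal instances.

Opt1: dominated by Opt6 (vCPUs 33≥4, memory 185≥185).
Opt2: not dominated.
Opt3: dominated by Opt1 (vCPUs 4≥4, memory 185≥56).
Opt4: dominated by Opt2 (vCPUs 51≥33, memory 77≥77).
Opt5: dominated by Opt2 (vCPUs 51≥43, memory 77≥10).
Opt6: not dominated.
Opt7: dominated by Opt6 (vCPUs 33≥25, memory 185≥170).
Opt8: dominated by Opt6 (vCPUs 33≥14, memory 185≥145).
Opt9: not dominated (best vCPUs).

Opt2, Opt6, Opt9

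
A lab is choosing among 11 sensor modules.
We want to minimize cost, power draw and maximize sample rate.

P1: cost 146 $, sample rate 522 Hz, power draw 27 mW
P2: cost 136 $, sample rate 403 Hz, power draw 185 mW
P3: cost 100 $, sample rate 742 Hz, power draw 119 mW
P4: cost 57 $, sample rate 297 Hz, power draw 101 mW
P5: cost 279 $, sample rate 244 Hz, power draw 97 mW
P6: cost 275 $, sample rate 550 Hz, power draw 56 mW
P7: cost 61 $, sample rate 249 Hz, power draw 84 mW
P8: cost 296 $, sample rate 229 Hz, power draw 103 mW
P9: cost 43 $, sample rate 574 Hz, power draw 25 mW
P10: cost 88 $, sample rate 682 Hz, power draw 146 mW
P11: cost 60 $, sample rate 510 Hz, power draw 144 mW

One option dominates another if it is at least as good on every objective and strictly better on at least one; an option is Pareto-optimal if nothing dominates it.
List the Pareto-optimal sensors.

P3, P9, P10

P1: dominated by P9 (cost 43≤146, sample rate 574≥522, power draw 25≤27).
P2: dominated by P3 (cost 100≤136, sample rate 742≥403, power draw 119≤185).
P3: not dominated (best sample rate).
P4: dominated by P9 (cost 43≤57, sample rate 574≥297, power draw 25≤101).
P5: dominated by P1 (cost 146≤279, sample rate 522≥244, power draw 27≤97).
P6: dominated by P9 (cost 43≤275, sample rate 574≥550, power draw 25≤56).
P7: dominated by P9 (cost 43≤61, sample rate 574≥249, power draw 25≤84).
P8: dominated by P1 (cost 146≤296, sample rate 522≥229, power draw 27≤103).
P9: not dominated (best cost).
P10: not dominated.
P11: dominated by P9 (cost 43≤60, sample rate 574≥510, power draw 25≤144).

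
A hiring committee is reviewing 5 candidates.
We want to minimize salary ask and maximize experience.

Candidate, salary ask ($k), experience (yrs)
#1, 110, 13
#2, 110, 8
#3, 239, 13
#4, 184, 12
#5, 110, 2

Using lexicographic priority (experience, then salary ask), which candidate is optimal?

First maximize experience: best is 13, kept {#1, #3}.
Then minimize salary ask: best is 110, kept {#1}.

#1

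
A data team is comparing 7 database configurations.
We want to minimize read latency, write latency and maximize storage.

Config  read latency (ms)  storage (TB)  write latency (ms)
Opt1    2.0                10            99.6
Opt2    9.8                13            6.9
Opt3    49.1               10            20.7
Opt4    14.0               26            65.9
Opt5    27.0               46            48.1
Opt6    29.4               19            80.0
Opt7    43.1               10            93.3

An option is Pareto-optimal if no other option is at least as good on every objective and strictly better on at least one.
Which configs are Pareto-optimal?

Opt1, Opt2, Opt4, Opt5

Opt1: not dominated (best read latency).
Opt2: not dominated (best write latency).
Opt3: dominated by Opt2 (read latency 9.8≤49.1, storage 13≥10, write latency 6.9≤20.7).
Opt4: not dominated.
Opt5: not dominated (best storage).
Opt6: dominated by Opt4 (read latency 14.0≤29.4, storage 26≥19, write latency 65.9≤80.0).
Opt7: dominated by Opt2 (read latency 9.8≤43.1, storage 13≥10, write latency 6.9≤93.3).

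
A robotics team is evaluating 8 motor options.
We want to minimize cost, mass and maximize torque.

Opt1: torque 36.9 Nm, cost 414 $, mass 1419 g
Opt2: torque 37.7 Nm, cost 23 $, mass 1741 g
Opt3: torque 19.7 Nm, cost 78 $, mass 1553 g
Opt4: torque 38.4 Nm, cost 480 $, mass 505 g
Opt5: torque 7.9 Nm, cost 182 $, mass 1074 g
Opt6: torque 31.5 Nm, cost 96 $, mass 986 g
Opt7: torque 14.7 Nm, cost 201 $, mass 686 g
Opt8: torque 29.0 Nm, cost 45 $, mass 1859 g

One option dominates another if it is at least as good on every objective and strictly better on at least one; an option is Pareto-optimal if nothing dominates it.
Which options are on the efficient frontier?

Opt1: not dominated.
Opt2: not dominated (best cost).
Opt3: not dominated.
Opt4: not dominated (best torque).
Opt5: dominated by Opt6 (torque 31.5≥7.9, cost 96≤182, mass 986≤1074).
Opt6: not dominated.
Opt7: not dominated.
Opt8: dominated by Opt2 (torque 37.7≥29.0, cost 23≤45, mass 1741≤1859).

Opt1, Opt2, Opt3, Opt4, Opt6, Opt7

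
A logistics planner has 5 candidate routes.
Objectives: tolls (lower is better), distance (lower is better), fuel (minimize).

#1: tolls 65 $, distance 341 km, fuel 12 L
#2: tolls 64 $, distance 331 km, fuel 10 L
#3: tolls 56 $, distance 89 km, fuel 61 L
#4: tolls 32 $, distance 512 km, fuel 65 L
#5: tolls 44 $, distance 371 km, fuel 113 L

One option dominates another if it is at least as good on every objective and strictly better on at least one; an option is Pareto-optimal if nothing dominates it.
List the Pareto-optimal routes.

#1: dominated by #2 (tolls 64≤65, distance 331≤341, fuel 10≤12).
#2: not dominated (best fuel).
#3: not dominated (best distance).
#4: not dominated (best tolls).
#5: not dominated.

#2, #3, #4, #5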